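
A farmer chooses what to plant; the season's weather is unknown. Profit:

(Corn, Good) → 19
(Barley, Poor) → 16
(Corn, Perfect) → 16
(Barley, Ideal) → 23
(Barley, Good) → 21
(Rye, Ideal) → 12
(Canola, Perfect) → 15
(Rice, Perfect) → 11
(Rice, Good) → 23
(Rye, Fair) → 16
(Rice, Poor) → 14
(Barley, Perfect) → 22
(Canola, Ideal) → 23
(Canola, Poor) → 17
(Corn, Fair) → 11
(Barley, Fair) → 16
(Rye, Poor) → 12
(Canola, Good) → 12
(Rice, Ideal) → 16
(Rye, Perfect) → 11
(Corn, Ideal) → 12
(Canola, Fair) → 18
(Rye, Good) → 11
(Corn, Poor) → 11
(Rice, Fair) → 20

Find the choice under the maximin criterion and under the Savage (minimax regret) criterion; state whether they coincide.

maximin → Barley; minimax regret → Barley (agree)

Row minima: Canola=12, Rice=11, Barley=16, Rye=11, Corn=11
Best worst-case = 16 → Barley.
Column bests: Poor=17, Fair=20, Good=23, Ideal=23, Perfect=22.
Canola regrets: 0, 2, 11, 0, 7 → max 11
Rice regrets: 3, 0, 0, 7, 11 → max 11
Barley regrets: 1, 4, 2, 0, 0 → max 4
Rye regrets: 5, 4, 12, 11, 11 → max 12
Corn regrets: 6, 9, 4, 11, 6 → max 11
Smallest max regret = 4 → Barley.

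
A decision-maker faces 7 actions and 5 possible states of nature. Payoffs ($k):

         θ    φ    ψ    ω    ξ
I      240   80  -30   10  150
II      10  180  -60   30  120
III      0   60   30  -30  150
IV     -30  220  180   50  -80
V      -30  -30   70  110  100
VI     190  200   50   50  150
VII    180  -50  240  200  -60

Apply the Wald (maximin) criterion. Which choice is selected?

Row minima: I=-30, II=-60, III=-30, IV=-80, V=-30, VI=50, VII=-60
Best worst-case = 50 → VI.

VI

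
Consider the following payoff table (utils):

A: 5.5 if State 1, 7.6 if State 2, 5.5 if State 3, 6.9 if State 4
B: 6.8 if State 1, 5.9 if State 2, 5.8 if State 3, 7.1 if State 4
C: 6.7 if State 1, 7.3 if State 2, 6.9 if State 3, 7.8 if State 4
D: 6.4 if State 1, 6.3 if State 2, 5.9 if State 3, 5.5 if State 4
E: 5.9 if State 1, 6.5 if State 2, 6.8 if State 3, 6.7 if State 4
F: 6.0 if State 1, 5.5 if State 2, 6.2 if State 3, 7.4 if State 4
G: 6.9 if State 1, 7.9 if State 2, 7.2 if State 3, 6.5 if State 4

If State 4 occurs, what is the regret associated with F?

Best payoff under State 4 is 7.8.
Regret = 7.8 − 7.4 = 0.4.

0.4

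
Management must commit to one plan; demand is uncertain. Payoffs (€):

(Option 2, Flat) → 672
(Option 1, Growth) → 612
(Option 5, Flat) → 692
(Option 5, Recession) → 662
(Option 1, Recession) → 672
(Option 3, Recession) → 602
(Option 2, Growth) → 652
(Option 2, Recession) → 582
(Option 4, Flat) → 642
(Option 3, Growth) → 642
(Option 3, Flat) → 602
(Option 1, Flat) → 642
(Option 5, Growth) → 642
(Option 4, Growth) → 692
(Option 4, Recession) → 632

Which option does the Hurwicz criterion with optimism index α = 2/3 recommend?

Option 1: 2/3·672 + 1/3·612 = 652
Option 2: 2/3·672 + 1/3·582 = 642
Option 3: 2/3·642 + 1/3·602 = 1886/3
Option 4: 2/3·692 + 1/3·632 = 672
Option 5: 2/3·692 + 1/3·642 = 2026/3
Highest Hurwicz score = 2026/3 → Option 5.

Option 5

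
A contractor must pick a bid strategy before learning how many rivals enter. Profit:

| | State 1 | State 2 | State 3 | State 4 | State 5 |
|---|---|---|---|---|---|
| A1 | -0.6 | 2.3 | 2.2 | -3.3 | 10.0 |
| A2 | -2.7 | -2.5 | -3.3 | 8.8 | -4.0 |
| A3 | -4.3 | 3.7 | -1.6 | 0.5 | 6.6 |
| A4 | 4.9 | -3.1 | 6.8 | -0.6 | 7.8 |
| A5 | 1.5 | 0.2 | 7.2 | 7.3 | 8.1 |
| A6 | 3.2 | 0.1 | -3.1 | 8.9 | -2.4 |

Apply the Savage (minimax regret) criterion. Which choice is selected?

Column bests: State 1=4.9, State 2=3.7, State 3=7.2, State 4=8.9, State 5=10.0.
A1 regrets: 5.5, 1.4, 5.0, 12.2, 0.0 → max 12.2
A2 regrets: 7.6, 6.2, 10.5, 0.1, 14.0 → max 14.0
A3 regrets: 9.2, 0.0, 8.8, 8.4, 3.4 → max 9.2
A4 regrets: 0.0, 6.8, 0.4, 9.5, 2.2 → max 9.5
A5 regrets: 3.4, 3.5, 0.0, 1.6, 1.9 → max 3.5
A6 regrets: 1.7, 3.6, 10.3, 0.0, 12.4 → max 12.4
Smallest max regret = 3.5 → A5.

A5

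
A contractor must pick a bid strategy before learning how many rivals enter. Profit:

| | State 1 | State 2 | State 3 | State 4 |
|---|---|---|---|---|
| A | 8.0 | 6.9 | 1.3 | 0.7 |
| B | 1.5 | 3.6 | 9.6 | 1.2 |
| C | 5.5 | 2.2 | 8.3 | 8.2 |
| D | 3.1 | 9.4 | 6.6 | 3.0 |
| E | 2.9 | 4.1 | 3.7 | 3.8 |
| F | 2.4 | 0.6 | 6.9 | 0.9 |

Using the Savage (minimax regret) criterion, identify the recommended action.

Column bests: State 1=8.0, State 2=9.4, State 3=9.6, State 4=8.2.
A regrets: 0.0, 2.5, 8.3, 7.5 → max 8.3
B regrets: 6.5, 5.8, 0.0, 7.0 → max 7.0
C regrets: 2.5, 7.2, 1.3, 0.0 → max 7.2
D regrets: 4.9, 0.0, 3.0, 5.2 → max 5.2
E regrets: 5.1, 5.3, 5.9, 4.4 → max 5.9
F regrets: 5.6, 8.8, 2.7, 7.3 → max 8.8
Smallest max regret = 5.2 → D.

D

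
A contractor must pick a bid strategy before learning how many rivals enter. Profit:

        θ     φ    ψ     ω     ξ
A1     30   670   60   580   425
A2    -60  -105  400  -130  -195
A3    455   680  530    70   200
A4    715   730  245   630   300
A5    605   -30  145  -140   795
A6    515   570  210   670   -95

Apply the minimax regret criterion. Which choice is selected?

A4

Column bests: θ=715, φ=730, ψ=530, ω=670, ξ=795.
A1 regrets: 685, 60, 470, 90, 370 → max 685
A2 regrets: 775, 835, 130, 800, 990 → max 990
A3 regrets: 260, 50, 0, 600, 595 → max 600
A4 regrets: 0, 0, 285, 40, 495 → max 495
A5 regrets: 110, 760, 385, 810, 0 → max 810
A6 regrets: 200, 160, 320, 0, 890 → max 890
Smallest max regret = 495 → A4.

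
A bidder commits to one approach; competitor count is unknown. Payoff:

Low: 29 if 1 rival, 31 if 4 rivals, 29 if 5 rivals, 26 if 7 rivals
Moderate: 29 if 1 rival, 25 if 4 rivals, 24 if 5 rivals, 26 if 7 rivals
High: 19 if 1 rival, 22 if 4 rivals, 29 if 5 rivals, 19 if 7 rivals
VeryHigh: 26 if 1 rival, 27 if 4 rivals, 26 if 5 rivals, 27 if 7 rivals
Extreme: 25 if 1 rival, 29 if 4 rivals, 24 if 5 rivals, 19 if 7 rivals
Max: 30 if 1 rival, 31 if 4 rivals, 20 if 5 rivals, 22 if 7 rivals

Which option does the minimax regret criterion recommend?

Low

Column bests: 1 rival=30, 4 rivals=31, 5 rivals=29, 7 rivals=27.
Low regrets: 1, 0, 0, 1 → max 1
Moderate regrets: 1, 6, 5, 1 → max 6
High regrets: 11, 9, 0, 8 → max 11
VeryHigh regrets: 4, 4, 3, 0 → max 4
Extreme regrets: 5, 2, 5, 8 → max 8
Max regrets: 0, 0, 9, 5 → max 9
Smallest max regret = 1 → Low.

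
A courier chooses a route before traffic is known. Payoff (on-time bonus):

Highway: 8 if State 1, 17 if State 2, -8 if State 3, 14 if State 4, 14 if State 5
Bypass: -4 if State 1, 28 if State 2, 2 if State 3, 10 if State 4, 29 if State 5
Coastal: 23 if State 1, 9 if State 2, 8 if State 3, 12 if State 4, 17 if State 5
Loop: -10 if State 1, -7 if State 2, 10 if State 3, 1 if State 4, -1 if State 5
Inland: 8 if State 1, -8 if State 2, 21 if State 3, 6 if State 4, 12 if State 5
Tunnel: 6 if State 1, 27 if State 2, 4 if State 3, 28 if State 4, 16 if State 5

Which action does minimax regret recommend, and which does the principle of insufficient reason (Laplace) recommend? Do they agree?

minimax regret → Tunnel; laplace → Tunnel (agree)

Column bests: State 1=23, State 2=28, State 3=21, State 4=28, State 5=29.
Highway regrets: 15, 11, 29, 14, 15 → max 29
Bypass regrets: 27, 0, 19, 18, 0 → max 27
Coastal regrets: 0, 19, 13, 16, 12 → max 19
Loop regrets: 33, 35, 11, 27, 30 → max 35
Inland regrets: 15, 36, 0, 22, 17 → max 36
Tunnel regrets: 17, 1, 17, 0, 13 → max 17
Smallest max regret = 17 → Tunnel.
Row averages: Highway=9, Bypass=13, Coastal=13.8, Loop=-1.4, Inland=7.8, Tunnel=16.2
Highest average = 16.2 → Tunnel.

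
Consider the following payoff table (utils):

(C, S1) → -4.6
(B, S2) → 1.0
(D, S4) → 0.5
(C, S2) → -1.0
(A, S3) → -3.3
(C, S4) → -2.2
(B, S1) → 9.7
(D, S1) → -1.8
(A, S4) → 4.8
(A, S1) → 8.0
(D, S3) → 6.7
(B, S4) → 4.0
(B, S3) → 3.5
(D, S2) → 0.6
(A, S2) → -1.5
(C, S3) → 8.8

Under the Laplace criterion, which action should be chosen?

B

Row averages: A=2, B=4.55, C=0.25, D=1.5
Highest average = 4.55 → B.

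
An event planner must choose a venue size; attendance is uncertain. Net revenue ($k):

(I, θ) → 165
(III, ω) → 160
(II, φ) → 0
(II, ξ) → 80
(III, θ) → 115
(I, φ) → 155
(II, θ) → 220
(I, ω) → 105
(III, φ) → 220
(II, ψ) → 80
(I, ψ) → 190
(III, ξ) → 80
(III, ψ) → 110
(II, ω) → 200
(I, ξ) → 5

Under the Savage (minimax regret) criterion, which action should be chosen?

I

Column bests: θ=220, φ=220, ψ=190, ω=200, ξ=80.
I regrets: 55, 65, 0, 95, 75 → max 95
II regrets: 0, 220, 110, 0, 0 → max 220
III regrets: 105, 0, 80, 40, 0 → max 105
Smallest max regret = 95 → I.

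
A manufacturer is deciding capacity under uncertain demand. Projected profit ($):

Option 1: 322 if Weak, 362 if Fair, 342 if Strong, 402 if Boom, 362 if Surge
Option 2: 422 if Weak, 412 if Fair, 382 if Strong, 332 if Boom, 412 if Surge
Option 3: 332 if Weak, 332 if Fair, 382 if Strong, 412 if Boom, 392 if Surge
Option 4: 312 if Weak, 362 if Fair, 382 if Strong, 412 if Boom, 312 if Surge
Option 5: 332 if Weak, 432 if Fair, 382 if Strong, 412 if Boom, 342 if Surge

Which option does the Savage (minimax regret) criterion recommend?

Option 2

Column bests: Weak=422, Fair=432, Strong=382, Boom=412, Surge=412.
Option 1 regrets: 100, 70, 40, 10, 50 → max 100
Option 2 regrets: 0, 20, 0, 80, 0 → max 80
Option 3 regrets: 90, 100, 0, 0, 20 → max 100
Option 4 regrets: 110, 70, 0, 0, 100 → max 110
Option 5 regrets: 90, 0, 0, 0, 70 → max 90
Smallest max regret = 80 → Option 2.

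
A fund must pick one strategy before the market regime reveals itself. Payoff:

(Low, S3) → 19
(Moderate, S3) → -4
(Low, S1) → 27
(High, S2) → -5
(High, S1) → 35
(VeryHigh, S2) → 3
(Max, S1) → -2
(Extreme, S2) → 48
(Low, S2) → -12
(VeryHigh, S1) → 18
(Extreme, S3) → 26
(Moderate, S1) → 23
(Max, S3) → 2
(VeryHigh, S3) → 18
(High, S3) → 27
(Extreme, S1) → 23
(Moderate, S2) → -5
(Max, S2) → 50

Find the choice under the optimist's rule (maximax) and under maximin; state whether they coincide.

maximax → Max; maximin → Extreme (disagree)

Row maxima: Low=27, Moderate=23, High=35, VeryHigh=18, Extreme=48, Max=50
Best best-case = 50 → Max.
Row minima: Low=-12, Moderate=-5, High=-5, VeryHigh=3, Extreme=23, Max=-2
Best worst-case = 23 → Extreme.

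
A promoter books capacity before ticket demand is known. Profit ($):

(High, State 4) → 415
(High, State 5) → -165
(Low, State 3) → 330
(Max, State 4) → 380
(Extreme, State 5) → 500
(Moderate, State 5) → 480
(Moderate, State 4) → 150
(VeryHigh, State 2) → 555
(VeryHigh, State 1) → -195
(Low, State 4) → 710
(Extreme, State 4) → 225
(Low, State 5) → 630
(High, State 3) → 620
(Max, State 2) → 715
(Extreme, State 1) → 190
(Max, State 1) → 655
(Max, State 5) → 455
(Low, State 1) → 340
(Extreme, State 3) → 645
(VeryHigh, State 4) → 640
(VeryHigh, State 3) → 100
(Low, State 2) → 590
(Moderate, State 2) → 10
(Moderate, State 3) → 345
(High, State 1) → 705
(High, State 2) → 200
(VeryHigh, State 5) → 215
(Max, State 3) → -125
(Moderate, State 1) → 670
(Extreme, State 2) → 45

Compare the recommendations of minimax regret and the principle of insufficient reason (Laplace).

minimax regret → Low; laplace → Low (agree)

Column bests: State 1=705, State 2=715, State 3=645, State 4=710, State 5=630.
Low regrets: 365, 125, 315, 0, 0 → max 365
Moderate regrets: 35, 705, 300, 560, 150 → max 705
High regrets: 0, 515, 25, 295, 795 → max 795
VeryHigh regrets: 900, 160, 545, 70, 415 → max 900
Extreme regrets: 515, 670, 0, 485, 130 → max 670
Max regrets: 50, 0, 770, 330, 175 → max 770
Smallest max regret = 365 → Low.
Row averages: Low=520, Moderate=331, High=355, VeryHigh=263, Extreme=321, Max=416
Highest average = 520 → Low.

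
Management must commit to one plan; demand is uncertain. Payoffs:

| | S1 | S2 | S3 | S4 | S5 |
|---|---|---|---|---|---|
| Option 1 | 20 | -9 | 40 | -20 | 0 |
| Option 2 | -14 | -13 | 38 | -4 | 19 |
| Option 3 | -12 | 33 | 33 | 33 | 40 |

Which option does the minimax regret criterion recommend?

Option 3

Column bests: S1=20, S2=33, S3=40, S4=33, S5=40.
Option 1 regrets: 0, 42, 0, 53, 40 → max 53
Option 2 regrets: 34, 46, 2, 37, 21 → max 46
Option 3 regrets: 32, 0, 7, 0, 0 → max 32
Smallest max regret = 32 → Option 3.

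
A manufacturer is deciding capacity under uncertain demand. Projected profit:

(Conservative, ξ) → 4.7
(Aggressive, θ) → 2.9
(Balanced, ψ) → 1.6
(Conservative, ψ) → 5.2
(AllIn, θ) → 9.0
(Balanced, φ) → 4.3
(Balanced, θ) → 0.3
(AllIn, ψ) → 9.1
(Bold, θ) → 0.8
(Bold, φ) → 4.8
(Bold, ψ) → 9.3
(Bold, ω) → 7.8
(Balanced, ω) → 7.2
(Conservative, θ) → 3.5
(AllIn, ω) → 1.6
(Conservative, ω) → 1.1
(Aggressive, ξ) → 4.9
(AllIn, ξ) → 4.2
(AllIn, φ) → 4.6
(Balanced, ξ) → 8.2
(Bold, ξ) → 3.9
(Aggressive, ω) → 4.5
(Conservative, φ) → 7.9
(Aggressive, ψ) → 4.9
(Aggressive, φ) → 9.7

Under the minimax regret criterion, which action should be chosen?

Column bests: θ=9.0, φ=9.7, ψ=9.3, ω=7.8, ξ=8.2.
Conservative regrets: 5.5, 1.8, 4.1, 6.7, 3.5 → max 6.7
Balanced regrets: 8.7, 5.4, 7.7, 0.6, 0.0 → max 8.7
Aggressive regrets: 6.1, 0.0, 4.4, 3.3, 3.3 → max 6.1
Bold regrets: 8.2, 4.9, 0.0, 0.0, 4.3 → max 8.2
AllIn regrets: 0.0, 5.1, 0.2, 6.2, 4.0 → max 6.2
Smallest max regret = 6.1 → Aggressive.

Aggressive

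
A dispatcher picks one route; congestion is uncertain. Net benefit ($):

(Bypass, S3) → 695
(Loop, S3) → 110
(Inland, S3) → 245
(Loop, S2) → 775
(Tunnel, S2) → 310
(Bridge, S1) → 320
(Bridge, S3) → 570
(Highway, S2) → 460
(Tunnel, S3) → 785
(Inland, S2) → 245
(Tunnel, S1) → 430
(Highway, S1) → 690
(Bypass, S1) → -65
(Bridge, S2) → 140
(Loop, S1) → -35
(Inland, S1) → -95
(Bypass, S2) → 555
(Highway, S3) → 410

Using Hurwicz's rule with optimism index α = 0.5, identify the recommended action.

Highway

Bridge: 0.5·570 + 0.5·140 = 355
Inland: 0.5·245 + 0.5·(-95) = 75
Loop: 0.5·775 + 0.5·(-35) = 370
Tunnel: 0.5·785 + 0.5·310 = 547.5
Highway: 0.5·690 + 0.5·410 = 550
Bypass: 0.5·695 + 0.5·(-65) = 315
Highest Hurwicz score = 550 → Highway.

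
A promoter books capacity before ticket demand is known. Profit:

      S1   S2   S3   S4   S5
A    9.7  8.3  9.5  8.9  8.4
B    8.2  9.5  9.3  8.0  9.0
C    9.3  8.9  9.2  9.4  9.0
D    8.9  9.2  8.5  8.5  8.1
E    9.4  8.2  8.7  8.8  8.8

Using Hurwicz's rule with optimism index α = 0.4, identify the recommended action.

A: 0.4·9.7 + 0.6·8.3 = 8.86
B: 0.4·9.5 + 0.6·8.0 = 8.6
C: 0.4·9.4 + 0.6·8.9 = 9.1
D: 0.4·9.2 + 0.6·8.1 = 8.54
E: 0.4·9.4 + 0.6·8.2 = 8.68
Highest Hurwicz score = 9.1 → C.

C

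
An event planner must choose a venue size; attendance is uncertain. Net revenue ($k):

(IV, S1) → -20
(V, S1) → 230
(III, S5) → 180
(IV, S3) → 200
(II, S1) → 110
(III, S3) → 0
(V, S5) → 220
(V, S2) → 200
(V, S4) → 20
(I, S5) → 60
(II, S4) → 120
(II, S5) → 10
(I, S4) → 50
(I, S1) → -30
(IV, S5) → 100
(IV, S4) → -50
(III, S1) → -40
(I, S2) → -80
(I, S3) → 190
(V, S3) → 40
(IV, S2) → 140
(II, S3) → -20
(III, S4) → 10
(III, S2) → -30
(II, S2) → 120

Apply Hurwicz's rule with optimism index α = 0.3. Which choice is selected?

I: 0.3·190 + 0.7·(-80) = 1
II: 0.3·120 + 0.7·(-20) = 22
III: 0.3·180 + 0.7·(-40) = 26
IV: 0.3·200 + 0.7·(-50) = 25
V: 0.3·230 + 0.7·20 = 83
Highest Hurwicz score = 83 → V.

V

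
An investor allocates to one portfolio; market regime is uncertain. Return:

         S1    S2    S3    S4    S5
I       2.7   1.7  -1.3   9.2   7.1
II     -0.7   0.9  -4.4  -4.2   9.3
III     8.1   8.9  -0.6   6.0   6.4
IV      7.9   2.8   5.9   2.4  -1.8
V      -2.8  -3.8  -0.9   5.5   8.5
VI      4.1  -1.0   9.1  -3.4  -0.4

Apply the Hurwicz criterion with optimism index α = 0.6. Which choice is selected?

I: 0.6·9.2 + 0.4·(-1.3) = 5
II: 0.6·9.3 + 0.4·(-4.4) = 3.82
III: 0.6·8.9 + 0.4·(-0.6) = 5.1
IV: 0.6·7.9 + 0.4·(-1.8) = 4.02
V: 0.6·8.5 + 0.4·(-3.8) = 3.58
VI: 0.6·9.1 + 0.4·(-3.4) = 4.1
Highest Hurwicz score = 5.1 → III.

III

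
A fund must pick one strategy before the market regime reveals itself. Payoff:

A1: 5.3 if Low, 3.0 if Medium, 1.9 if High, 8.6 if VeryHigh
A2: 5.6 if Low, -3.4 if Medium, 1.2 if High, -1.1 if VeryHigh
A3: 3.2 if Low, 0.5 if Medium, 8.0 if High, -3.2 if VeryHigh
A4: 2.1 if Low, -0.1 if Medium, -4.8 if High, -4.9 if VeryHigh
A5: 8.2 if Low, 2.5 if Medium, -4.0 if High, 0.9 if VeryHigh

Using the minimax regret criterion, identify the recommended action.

Column bests: Low=8.2, Medium=3.0, High=8.0, VeryHigh=8.6.
A1 regrets: 2.9, 0.0, 6.1, 0.0 → max 6.1
A2 regrets: 2.6, 6.4, 6.8, 9.7 → max 9.7
A3 regrets: 5.0, 2.5, 0.0, 11.8 → max 11.8
A4 regrets: 6.1, 3.1, 12.8, 13.5 → max 13.5
A5 regrets: 0.0, 0.5, 12.0, 7.7 → max 12.0
Smallest max regret = 6.1 → A1.

A1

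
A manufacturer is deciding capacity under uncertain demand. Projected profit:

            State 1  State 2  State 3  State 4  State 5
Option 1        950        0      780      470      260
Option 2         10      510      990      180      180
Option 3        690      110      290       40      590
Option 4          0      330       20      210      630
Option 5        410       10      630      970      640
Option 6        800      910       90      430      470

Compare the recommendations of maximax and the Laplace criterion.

maximax → Option 2; laplace → Option 6 (disagree)

Row maxima: Option 1=950, Option 2=990, Option 3=690, Option 4=630, Option 5=970, Option 6=910
Best best-case = 990 → Option 2.
Row averages: Option 1=492, Option 2=374, Option 3=344, Option 4=238, Option 5=532, Option 6=540
Highest average = 540 → Option 6.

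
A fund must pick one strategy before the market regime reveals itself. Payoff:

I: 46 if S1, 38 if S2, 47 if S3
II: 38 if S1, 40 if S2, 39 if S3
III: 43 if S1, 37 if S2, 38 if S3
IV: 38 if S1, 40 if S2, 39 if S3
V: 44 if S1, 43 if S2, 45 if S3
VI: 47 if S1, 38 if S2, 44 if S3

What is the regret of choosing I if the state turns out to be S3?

0

Best payoff under S3 is 47.
Regret = 47 − 47 = 0.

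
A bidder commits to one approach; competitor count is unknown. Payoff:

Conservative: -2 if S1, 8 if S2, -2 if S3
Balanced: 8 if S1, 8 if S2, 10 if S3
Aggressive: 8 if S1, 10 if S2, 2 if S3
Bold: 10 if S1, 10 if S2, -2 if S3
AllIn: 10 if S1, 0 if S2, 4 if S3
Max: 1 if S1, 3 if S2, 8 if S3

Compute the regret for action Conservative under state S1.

Best payoff under S1 is 10.
Regret = 10 − (-2) = 12.

12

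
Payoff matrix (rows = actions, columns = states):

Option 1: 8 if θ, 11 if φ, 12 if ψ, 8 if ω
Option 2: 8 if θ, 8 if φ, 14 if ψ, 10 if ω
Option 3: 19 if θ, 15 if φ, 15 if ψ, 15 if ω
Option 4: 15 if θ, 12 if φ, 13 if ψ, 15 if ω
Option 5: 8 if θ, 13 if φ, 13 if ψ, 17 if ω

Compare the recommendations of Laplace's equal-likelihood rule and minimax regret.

Row averages: Option 1=9.75, Option 2=10, Option 3=16, Option 4=13.75, Option 5=12.75
Highest average = 16 → Option 3.
Column bests: θ=19, φ=15, ψ=15, ω=17.
Option 1 regrets: 11, 4, 3, 9 → max 11
Option 2 regrets: 11, 7, 1, 7 → max 11
Option 3 regrets: 0, 0, 0, 2 → max 2
Option 4 regrets: 4, 3, 2, 2 → max 4
Option 5 regrets: 11, 2, 2, 0 → max 11
Smallest max regret = 2 → Option 3.

laplace → Option 3; minimax regret → Option 3 (agree)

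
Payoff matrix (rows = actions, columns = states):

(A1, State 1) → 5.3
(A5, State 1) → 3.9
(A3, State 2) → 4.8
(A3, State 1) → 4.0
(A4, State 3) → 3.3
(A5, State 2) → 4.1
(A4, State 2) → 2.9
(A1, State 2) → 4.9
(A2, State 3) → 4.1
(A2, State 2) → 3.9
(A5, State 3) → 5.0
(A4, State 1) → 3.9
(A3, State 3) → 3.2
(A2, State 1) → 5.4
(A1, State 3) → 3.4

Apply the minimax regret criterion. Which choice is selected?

A2

Column bests: State 1=5.4, State 2=4.9, State 3=5.0.
A1 regrets: 0.1, 0.0, 1.6 → max 1.6
A2 regrets: 0.0, 1.0, 0.9 → max 1.0
A3 regrets: 1.4, 0.1, 1.8 → max 1.8
A4 regrets: 1.5, 2.0, 1.7 → max 2.0
A5 regrets: 1.5, 0.8, 0.0 → max 1.5
Smallest max regret = 1.0 → A2.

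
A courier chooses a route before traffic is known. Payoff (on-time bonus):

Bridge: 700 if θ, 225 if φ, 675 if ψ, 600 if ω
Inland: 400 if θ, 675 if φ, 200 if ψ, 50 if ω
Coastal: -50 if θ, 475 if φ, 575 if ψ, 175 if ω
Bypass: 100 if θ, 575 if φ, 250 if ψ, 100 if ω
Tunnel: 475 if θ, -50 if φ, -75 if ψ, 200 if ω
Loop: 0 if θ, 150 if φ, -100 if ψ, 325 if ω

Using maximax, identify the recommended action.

Row maxima: Bridge=700, Inland=675, Coastal=575, Bypass=575, Tunnel=475, Loop=325
Best best-case = 700 → Bridge.

Bridge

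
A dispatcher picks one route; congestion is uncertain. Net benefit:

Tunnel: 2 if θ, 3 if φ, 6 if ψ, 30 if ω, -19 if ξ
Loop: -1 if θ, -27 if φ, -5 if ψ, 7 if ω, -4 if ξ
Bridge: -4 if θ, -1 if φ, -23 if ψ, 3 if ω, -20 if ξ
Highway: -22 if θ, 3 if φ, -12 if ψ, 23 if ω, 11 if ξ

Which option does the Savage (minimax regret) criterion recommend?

Column bests: θ=2, φ=3, ψ=6, ω=30, ξ=11.
Tunnel regrets: 0, 0, 0, 0, 30 → max 30
Loop regrets: 3, 30, 11, 23, 15 → max 30
Bridge regrets: 6, 4, 29, 27, 31 → max 31
Highway regrets: 24, 0, 18, 7, 0 → max 24
Smallest max regret = 24 → Highway.

Highway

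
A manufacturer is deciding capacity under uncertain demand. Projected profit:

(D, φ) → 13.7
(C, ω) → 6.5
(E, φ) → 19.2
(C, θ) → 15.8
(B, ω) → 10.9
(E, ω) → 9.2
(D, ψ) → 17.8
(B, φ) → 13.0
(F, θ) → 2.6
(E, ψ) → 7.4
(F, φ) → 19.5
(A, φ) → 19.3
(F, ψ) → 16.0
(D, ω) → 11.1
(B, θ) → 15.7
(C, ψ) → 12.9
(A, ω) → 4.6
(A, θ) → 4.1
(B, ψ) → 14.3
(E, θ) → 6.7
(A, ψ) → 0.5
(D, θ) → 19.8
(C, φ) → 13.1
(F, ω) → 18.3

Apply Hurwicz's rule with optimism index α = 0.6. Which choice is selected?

A: 0.6·19.3 + 0.4·0.5 = 11.78
B: 0.6·15.7 + 0.4·10.9 = 13.78
C: 0.6·15.8 + 0.4·6.5 = 12.08
D: 0.6·19.8 + 0.4·11.1 = 16.32
E: 0.6·19.2 + 0.4·6.7 = 14.2
F: 0.6·19.5 + 0.4·2.6 = 12.74
Highest Hurwicz score = 16.32 → D.

D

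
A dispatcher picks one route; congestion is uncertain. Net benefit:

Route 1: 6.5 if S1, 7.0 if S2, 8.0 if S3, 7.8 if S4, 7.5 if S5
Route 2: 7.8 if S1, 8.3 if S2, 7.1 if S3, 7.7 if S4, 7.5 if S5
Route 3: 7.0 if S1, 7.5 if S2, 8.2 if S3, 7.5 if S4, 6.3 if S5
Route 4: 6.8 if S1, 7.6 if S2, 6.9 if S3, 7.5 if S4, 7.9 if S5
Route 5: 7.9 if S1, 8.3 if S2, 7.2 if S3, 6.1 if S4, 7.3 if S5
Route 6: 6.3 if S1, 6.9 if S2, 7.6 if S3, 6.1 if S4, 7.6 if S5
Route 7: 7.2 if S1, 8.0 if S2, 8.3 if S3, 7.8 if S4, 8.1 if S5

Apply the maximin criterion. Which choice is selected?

Row minima: Route 1=6.5, Route 2=7.1, Route 3=6.3, Route 4=6.8, Route 5=6.1, Route 6=6.1, Route 7=7.2
Best worst-case = 7.2 → Route 7.

Route 7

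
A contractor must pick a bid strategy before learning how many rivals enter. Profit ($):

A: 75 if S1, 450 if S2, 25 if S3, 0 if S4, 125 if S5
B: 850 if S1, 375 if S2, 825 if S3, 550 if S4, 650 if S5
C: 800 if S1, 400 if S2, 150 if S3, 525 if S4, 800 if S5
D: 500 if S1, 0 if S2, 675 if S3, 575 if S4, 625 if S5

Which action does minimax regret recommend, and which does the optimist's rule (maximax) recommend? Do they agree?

Column bests: S1=850, S2=450, S3=825, S4=575, S5=800.
A regrets: 775, 0, 800, 575, 675 → max 800
B regrets: 0, 75, 0, 25, 150 → max 150
C regrets: 50, 50, 675, 50, 0 → max 675
D regrets: 350, 450, 150, 0, 175 → max 450
Smallest max regret = 150 → B.
Row maxima: A=450, B=850, C=800, D=675
Best best-case = 850 → B.

minimax regret → B; maximax → B (agree)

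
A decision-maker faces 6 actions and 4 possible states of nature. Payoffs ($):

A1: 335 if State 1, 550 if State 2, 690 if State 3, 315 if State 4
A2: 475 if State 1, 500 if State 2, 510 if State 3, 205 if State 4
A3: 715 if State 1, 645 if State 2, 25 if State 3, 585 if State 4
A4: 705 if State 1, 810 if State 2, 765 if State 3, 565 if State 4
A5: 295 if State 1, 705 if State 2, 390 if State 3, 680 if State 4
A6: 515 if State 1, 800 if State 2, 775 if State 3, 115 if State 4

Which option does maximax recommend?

Row maxima: A1=690, A2=510, A3=715, A4=810, A5=705, A6=800
Best best-case = 810 → A4.

A4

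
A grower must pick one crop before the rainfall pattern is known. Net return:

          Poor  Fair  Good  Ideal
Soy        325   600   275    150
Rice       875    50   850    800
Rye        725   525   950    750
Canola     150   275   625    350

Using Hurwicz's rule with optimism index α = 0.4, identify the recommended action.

Soy: 0.4·600 + 0.6·150 = 330
Rice: 0.4·875 + 0.6·50 = 380
Rye: 0.4·950 + 0.6·525 = 695
Canola: 0.4·625 + 0.6·150 = 340
Highest Hurwicz score = 695 → Rye.

Rye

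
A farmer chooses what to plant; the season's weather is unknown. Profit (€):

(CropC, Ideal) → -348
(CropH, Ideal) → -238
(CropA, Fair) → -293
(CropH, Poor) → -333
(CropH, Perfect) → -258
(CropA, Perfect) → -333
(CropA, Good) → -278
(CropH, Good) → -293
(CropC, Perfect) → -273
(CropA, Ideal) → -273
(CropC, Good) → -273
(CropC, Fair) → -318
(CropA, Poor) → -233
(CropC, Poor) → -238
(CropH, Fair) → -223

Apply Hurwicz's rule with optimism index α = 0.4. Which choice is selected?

CropA: 0.4·(-233) + 0.6·(-333) = -293
CropH: 0.4·(-223) + 0.6·(-333) = -289
CropC: 0.4·(-238) + 0.6·(-348) = -304
Highest Hurwicz score = -289 → CropH.

CropH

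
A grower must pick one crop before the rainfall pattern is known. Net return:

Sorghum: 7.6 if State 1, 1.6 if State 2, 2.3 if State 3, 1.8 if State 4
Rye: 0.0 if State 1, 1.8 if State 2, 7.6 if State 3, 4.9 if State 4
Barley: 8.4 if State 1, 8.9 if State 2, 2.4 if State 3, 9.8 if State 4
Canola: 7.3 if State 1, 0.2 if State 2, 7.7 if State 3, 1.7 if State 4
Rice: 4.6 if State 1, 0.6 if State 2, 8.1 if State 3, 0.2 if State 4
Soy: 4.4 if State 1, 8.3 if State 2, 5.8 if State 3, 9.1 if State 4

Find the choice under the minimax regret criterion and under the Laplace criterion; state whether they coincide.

Column bests: State 1=8.4, State 2=8.9, State 3=8.1, State 4=9.8.
Sorghum regrets: 0.8, 7.3, 5.8, 8.0 → max 8.0
Rye regrets: 8.4, 7.1, 0.5, 4.9 → max 8.4
Barley regrets: 0.0, 0.0, 5.7, 0.0 → max 5.7
Canola regrets: 1.1, 8.7, 0.4, 8.1 → max 8.7
Rice regrets: 3.8, 8.3, 0.0, 9.6 → max 9.6
Soy regrets: 4.0, 0.6, 2.3, 0.7 → max 4.0
Smallest max regret = 4.0 → Soy.
Row averages: Sorghum=3.325, Rye=3.575, Barley=7.375, Canola=4.225, Rice=3.375, Soy=6.9
Highest average = 7.375 → Barley.

minimax regret → Soy; laplace → Barley (disagree)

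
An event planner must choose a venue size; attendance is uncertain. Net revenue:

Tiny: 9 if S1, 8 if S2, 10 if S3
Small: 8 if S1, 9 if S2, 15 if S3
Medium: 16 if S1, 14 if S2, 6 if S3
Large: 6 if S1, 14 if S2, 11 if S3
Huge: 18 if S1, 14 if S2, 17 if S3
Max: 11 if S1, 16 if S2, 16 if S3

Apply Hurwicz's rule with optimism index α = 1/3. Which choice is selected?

Tiny: 1/3·10 + 2/3·8 = 26/3
Small: 1/3·15 + 2/3·8 = 31/3
Medium: 1/3·16 + 2/3·6 = 28/3
Large: 1/3·14 + 2/3·6 = 26/3
Huge: 1/3·18 + 2/3·14 = 46/3
Max: 1/3·16 + 2/3·11 = 38/3
Highest Hurwicz score = 46/3 → Huge.

Huge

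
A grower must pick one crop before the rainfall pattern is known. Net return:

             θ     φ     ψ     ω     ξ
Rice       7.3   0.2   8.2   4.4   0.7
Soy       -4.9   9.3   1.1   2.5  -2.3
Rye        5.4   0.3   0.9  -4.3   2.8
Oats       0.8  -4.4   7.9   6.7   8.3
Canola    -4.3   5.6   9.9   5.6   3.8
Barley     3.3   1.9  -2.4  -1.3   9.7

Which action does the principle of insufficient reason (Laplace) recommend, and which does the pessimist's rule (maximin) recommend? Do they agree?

laplace → Rice; maximin → Rice (agree)

Row averages: Rice=4.16, Soy=1.14, Rye=1.02, Oats=3.86, Canola=4.12, Barley=2.24
Highest average = 4.16 → Rice.
Row minima: Rice=0.2, Soy=-4.9, Rye=-4.3, Oats=-4.4, Canola=-4.3, Barley=-2.4
Best worst-case = 0.2 → Rice.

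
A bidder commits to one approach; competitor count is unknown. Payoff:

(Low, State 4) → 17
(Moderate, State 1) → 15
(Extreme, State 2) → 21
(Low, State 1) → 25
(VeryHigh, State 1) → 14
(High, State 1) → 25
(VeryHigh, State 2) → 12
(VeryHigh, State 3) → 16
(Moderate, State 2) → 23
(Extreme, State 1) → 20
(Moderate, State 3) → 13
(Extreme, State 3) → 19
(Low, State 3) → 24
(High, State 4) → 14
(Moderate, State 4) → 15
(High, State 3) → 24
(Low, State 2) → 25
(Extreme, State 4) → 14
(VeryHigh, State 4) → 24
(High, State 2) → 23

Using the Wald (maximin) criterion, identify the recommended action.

Row minima: Low=17, Moderate=13, High=14, VeryHigh=12, Extreme=14
Best worst-case = 17 → Low.

Low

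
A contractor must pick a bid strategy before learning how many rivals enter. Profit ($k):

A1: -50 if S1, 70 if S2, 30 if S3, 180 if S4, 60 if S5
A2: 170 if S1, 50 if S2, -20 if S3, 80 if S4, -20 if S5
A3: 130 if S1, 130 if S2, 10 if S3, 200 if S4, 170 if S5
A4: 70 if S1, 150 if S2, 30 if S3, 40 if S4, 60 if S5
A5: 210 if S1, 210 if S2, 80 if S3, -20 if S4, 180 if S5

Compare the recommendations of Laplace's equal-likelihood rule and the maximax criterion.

laplace → A5; maximax → A5 (agree)

Row averages: A1=58, A2=52, A3=128, A4=70, A5=132
Highest average = 132 → A5.
Row maxima: A1=180, A2=170, A3=200, A4=150, A5=210
Best best-case = 210 → A5.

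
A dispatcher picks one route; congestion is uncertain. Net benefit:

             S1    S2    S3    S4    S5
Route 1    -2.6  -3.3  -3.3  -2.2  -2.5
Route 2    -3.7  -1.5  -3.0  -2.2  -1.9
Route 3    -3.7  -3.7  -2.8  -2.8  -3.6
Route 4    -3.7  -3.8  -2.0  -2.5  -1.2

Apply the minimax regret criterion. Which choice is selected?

Column bests: S1=-2.6, S2=-1.5, S3=-2.0, S4=-2.2, S5=-1.2.
Route 1 regrets: 0.0, 1.8, 1.3, 0.0, 1.3 → max 1.8
Route 2 regrets: 1.1, 0.0, 1.0, 0.0, 0.7 → max 1.1
Route 3 regrets: 1.1, 2.2, 0.8, 0.6, 2.4 → max 2.4
Route 4 regrets: 1.1, 2.3, 0.0, 0.3, 0.0 → max 2.3
Smallest max regret = 1.1 → Route 2.

Route 2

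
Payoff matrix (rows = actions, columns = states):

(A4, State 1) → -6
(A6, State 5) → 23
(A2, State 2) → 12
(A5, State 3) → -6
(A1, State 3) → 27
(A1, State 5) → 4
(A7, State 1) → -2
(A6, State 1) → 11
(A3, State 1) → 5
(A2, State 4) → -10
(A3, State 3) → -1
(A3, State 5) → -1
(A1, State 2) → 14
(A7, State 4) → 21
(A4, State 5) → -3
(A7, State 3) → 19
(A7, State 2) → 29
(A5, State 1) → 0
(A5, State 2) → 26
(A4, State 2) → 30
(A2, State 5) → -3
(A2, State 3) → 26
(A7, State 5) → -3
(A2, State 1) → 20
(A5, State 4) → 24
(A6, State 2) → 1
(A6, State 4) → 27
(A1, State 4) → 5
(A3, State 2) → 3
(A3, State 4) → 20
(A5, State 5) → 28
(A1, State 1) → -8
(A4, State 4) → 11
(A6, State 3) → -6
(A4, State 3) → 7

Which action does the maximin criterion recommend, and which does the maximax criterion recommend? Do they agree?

Row minima: A1=-8, A2=-10, A3=-1, A4=-6, A5=-6, A6=-6, A7=-3
Best worst-case = -1 → A3.
Row maxima: A1=27, A2=26, A3=20, A4=30, A5=28, A6=27, A7=29
Best best-case = 30 → A4.

maximin → A3; maximax → A4 (disagree)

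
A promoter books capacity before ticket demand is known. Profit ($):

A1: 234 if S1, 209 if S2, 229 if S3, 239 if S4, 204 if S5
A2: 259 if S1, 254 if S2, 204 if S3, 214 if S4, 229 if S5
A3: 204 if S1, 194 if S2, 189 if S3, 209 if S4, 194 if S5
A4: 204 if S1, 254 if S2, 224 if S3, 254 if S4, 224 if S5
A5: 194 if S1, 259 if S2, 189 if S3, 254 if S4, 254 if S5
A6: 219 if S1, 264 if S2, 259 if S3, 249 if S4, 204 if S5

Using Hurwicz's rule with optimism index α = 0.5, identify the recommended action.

A1: 0.5·239 + 0.5·204 = 221.5
A2: 0.5·259 + 0.5·204 = 231.5
A3: 0.5·209 + 0.5·189 = 199
A4: 0.5·254 + 0.5·204 = 229
A5: 0.5·259 + 0.5·189 = 224
A6: 0.5·264 + 0.5·204 = 234
Highest Hurwicz score = 234 → A6.

A6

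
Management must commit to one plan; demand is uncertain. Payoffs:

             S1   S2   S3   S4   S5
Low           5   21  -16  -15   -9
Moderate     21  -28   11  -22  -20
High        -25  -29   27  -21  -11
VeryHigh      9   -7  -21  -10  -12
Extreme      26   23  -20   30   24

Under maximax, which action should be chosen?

Row maxima: Low=21, Moderate=21, High=27, VeryHigh=9, Extreme=30
Best best-case = 30 → Extreme.

Extreme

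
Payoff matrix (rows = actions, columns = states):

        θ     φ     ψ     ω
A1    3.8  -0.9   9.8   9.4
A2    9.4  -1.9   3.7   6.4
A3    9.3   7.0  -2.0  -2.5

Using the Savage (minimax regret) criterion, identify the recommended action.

Column bests: θ=9.4, φ=7.0, ψ=9.8, ω=9.4.
A1 regrets: 5.6, 7.9, 0.0, 0.0 → max 7.9
A2 regrets: 0.0, 8.9, 6.1, 3.0 → max 8.9
A3 regrets: 0.1, 0.0, 11.8, 11.9 → max 11.9
Smallest max regret = 7.9 → A1.

A1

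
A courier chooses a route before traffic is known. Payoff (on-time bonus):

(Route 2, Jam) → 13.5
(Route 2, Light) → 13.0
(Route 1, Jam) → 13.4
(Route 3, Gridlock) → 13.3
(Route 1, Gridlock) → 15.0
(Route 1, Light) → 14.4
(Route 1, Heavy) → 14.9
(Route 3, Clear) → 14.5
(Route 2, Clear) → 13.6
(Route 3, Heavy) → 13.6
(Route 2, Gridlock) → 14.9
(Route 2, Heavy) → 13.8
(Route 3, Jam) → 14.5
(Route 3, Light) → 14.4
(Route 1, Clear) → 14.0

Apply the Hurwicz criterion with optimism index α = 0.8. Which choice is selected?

Route 1: 0.8·15.0 + 0.2·13.4 = 14.68
Route 2: 0.8·14.9 + 0.2·13.0 = 14.52
Route 3: 0.8·14.5 + 0.2·13.3 = 14.26
Highest Hurwicz score = 14.68 → Route 1.

Route 1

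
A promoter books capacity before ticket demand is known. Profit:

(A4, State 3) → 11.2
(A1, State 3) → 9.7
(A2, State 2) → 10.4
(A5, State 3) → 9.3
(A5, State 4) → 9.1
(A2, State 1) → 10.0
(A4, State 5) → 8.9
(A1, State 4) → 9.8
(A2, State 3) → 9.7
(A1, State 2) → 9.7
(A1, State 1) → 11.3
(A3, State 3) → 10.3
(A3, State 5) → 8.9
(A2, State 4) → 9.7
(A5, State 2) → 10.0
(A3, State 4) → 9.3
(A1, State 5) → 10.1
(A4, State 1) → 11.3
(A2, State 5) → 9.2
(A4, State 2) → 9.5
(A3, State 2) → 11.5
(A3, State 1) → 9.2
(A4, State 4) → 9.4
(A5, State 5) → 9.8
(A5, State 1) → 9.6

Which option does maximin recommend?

A1

Row minima: A1=9.7, A2=9.2, A3=8.9, A4=8.9, A5=9.1
Best worst-case = 9.7 → A1.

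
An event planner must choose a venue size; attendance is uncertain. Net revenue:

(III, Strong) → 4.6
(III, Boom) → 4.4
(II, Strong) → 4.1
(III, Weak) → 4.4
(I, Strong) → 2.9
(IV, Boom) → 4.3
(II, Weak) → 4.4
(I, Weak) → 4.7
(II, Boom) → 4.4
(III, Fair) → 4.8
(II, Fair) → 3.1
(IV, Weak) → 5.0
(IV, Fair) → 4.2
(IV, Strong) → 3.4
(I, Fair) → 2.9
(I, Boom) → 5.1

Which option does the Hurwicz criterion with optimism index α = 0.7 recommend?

I: 0.7·5.1 + 0.3·2.9 = 4.44
II: 0.7·4.4 + 0.3·3.1 = 4.01
III: 0.7·4.8 + 0.3·4.4 = 4.68
IV: 0.7·5.0 + 0.3·3.4 = 4.52
Highest Hurwicz score = 4.68 → III.

III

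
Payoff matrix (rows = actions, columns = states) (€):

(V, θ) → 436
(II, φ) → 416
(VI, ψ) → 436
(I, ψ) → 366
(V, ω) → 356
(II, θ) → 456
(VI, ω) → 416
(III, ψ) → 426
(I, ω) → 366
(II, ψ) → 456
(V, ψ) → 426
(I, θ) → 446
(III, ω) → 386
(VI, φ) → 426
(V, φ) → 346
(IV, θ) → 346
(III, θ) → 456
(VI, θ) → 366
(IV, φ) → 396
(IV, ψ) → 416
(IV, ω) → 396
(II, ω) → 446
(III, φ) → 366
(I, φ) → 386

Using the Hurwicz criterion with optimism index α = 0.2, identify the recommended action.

II

I: 0.2·446 + 0.8·366 = 382
II: 0.2·456 + 0.8·416 = 424
III: 0.2·456 + 0.8·366 = 384
IV: 0.2·416 + 0.8·346 = 360
V: 0.2·436 + 0.8·346 = 364
VI: 0.2·436 + 0.8·366 = 380
Highest Hurwicz score = 424 → II.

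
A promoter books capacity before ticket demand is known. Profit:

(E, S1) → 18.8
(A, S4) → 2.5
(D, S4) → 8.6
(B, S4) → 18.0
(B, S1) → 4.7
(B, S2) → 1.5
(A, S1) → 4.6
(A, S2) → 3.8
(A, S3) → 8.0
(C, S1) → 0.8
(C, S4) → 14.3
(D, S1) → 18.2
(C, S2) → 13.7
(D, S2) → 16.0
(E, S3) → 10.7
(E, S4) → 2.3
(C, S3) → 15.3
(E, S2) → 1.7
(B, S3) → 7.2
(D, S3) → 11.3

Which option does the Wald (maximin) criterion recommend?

D

Row minima: A=2.5, B=1.5, C=0.8, D=8.6, E=1.7
Best worst-case = 8.6 → D.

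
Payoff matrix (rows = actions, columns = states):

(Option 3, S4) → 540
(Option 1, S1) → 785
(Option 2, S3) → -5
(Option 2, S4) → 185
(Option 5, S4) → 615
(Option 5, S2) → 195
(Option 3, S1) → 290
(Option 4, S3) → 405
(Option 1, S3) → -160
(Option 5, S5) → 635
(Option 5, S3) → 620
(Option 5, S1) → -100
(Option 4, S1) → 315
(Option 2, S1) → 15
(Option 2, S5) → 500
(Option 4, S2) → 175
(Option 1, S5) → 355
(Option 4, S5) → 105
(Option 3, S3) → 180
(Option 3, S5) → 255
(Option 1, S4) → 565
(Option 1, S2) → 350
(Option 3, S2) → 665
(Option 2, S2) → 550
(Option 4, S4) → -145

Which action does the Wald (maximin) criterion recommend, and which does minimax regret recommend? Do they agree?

maximin → Option 3; minimax regret → Option 3 (agree)

Row minima: Option 1=-160, Option 2=-5, Option 3=180, Option 4=-145, Option 5=-100
Best worst-case = 180 → Option 3.
Column bests: S1=785, S2=665, S3=620, S4=615, S5=635.
Option 1 regrets: 0, 315, 780, 50, 280 → max 780
Option 2 regrets: 770, 115, 625, 430, 135 → max 770
Option 3 regrets: 495, 0, 440, 75, 380 → max 495
Option 4 regrets: 470, 490, 215, 760, 530 → max 760
Option 5 regrets: 885, 470, 0, 0, 0 → max 885
Smallest max regret = 495 → Option 3.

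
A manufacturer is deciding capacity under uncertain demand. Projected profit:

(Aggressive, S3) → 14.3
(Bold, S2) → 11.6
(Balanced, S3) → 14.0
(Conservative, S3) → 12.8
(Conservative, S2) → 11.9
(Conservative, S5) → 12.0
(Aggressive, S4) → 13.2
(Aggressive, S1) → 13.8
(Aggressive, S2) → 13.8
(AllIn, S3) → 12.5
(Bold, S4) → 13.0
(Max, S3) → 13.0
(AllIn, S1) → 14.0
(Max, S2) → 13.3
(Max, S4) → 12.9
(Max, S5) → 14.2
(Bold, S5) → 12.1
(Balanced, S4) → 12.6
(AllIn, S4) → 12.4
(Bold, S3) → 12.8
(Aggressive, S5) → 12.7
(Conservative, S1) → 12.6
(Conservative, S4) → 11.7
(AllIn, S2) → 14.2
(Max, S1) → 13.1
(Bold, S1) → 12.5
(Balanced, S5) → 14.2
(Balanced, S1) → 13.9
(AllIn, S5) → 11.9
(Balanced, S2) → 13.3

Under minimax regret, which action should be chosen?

Column bests: S1=14.0, S2=14.2, S3=14.3, S4=13.2, S5=14.2.
Conservative regrets: 1.4, 2.3, 1.5, 1.5, 2.2 → max 2.3
Balanced regrets: 0.1, 0.9, 0.3, 0.6, 0.0 → max 0.9
Aggressive regrets: 0.2, 0.4, 0.0, 0.0, 1.5 → max 1.5
Bold regrets: 1.5, 2.6, 1.5, 0.2, 2.1 → max 2.6
AllIn regrets: 0.0, 0.0, 1.8, 0.8, 2.3 → max 2.3
Max regrets: 0.9, 0.9, 1.3, 0.3, 0.0 → max 1.3
Smallest max regret = 0.9 → Balanced.

Balanced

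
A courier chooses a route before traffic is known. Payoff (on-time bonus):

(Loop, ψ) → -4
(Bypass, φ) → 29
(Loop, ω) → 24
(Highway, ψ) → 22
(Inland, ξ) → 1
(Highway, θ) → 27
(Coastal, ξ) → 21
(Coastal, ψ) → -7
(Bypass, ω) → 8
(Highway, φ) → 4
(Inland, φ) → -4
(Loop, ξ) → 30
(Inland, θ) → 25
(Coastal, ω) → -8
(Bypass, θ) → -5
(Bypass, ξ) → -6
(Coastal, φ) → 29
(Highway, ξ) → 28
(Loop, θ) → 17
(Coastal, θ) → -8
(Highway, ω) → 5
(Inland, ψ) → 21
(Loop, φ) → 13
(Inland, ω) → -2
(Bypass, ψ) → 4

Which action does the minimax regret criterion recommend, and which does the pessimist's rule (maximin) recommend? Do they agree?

Column bests: θ=27, φ=29, ψ=22, ω=24, ξ=30.
Loop regrets: 10, 16, 26, 0, 0 → max 26
Coastal regrets: 35, 0, 29, 32, 9 → max 35
Bypass regrets: 32, 0, 18, 16, 36 → max 36
Inland regrets: 2, 33, 1, 26, 29 → max 33
Highway regrets: 0, 25, 0, 19, 2 → max 25
Smallest max regret = 25 → Highway.
Row minima: Loop=-4, Coastal=-8, Bypass=-6, Inland=-4, Highway=4
Best worst-case = 4 → Highway.

minimax regret → Highway; maximin → Highway (agree)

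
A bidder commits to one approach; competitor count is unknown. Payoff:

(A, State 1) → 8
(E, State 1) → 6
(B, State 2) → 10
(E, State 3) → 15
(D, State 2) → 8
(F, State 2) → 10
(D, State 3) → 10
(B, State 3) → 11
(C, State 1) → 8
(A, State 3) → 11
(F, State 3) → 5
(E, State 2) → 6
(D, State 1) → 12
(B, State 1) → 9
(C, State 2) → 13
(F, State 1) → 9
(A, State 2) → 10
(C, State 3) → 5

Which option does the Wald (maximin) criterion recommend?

Row minima: A=8, B=9, C=5, D=8, E=6, F=5
Best worst-case = 9 → B.

B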